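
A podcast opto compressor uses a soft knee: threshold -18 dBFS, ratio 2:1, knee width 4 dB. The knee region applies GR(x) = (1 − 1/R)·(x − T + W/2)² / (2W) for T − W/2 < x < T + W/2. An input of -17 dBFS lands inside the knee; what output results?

-17.5625 dBFS

x − T + W/2 = -17 − (-18) + 2 = 3.
GR = (1 − 1/2) × 3² / 8 = 0.5 × 9 / 8 = 0.5625 dB.
Output = -17 − 0.5625 = -17.5625 dBFS.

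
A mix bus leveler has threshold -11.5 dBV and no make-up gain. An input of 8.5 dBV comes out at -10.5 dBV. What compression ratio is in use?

20:1

Input overshoot = 8.5 − (-11.5) = 20 dB; output overshoot = -10.5 − (-11.5) = 1 dB.
Ratio = 20 / 1 = 20.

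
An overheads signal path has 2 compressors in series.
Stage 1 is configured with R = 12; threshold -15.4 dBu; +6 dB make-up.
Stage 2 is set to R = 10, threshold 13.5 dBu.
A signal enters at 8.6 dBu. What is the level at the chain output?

Stage 1: 24 dB above -15.4 dBu, reduced 12:1 to 2 dB above → -13.4 dBu; +6 dB make-up → -7.4 dBu.
Stage 2: below threshold (-7.4 ≤ 13.5); passes unchanged; output -7.4 dBu.

-7.4 dBu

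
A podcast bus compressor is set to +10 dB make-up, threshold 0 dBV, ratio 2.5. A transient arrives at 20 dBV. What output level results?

Overshoot: 20 − 0 = 20 dB.
At 2.5:1 the overshoot is divided by 2.5, leaving 8 dB above threshold.
So the level is 0 + 8 = 8 dBV; make-up adds 10 dB, giving 18 dBV.

18 dBV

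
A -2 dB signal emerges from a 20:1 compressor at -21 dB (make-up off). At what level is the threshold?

-22 dB

Gain reduction = -2 − (-21) = 19 dB; output overshoot = GR / (R − 1) = 19 / 19 = 1 dB.
Threshold = output − output overshoot = -21 − 1 = -22 dB.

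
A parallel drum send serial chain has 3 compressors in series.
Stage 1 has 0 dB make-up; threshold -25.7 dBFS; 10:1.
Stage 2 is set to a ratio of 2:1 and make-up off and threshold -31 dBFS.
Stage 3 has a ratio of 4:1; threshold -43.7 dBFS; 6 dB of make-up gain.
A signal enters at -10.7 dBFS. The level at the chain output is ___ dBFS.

-33.675 dBFS

Stage 1: -10.7 dBFS is 15 dB over -25.7 dBFS; at 10:1 that becomes 1.5 dB over, giving -24.2 dBFS.
Stage 2: -24.2 dBFS is 6.8 dB over -31 dBFS; at 2:1 that becomes 3.4 dB over, giving -27.6 dBFS.
Stage 3: -27.6 dBFS is 16.1 dB over -43.7 dBFS; at 4:1 that becomes 4.025 dB over, giving -39.675 dBFS; +6 dB make-up → -33.675 dBFS.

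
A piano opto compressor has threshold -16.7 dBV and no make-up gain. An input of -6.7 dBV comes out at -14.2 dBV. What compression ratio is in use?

Input overshoot = -6.7 − (-16.7) = 10 dB; output overshoot = -14.2 − (-16.7) = 2.5 dB.
Ratio = 10 / 2.5 = 4.

4:1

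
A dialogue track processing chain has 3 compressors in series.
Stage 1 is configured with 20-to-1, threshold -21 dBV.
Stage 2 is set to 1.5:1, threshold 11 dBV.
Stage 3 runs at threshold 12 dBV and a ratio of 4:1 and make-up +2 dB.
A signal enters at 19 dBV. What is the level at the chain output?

Stage 1: 40 dB above -21 dBV, reduced 20:1 to 2 dB above → -19 dBV.
Stage 2: -19 dBV ≤ 11 dBV, so stage 2 doesn't engage; output -19 dBV.
Stage 3: -19 dBV is at or below the 12 dBV threshold — no compression; make-up brings it to -17 dBV.

-17 dBV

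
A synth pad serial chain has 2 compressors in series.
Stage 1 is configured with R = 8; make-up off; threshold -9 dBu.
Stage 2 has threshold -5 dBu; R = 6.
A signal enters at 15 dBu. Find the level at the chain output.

Stage 1: overshoot 24 dB → 24/8 = 3 dB → -6 dBu.
Stage 2: -6 dBu is at or below the -5 dBu threshold — no compression; output -6 dBu.

-6 dBu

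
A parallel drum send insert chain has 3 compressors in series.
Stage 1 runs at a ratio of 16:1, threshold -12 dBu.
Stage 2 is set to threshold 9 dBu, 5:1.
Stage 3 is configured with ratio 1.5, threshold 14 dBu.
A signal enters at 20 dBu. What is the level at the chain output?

Stage 1: 32 dB above -12 dBu, reduced 16:1 to 2 dB above → -10 dBu.
Stage 2: -10 dBu is at or below the 9 dBu threshold — no compression; output -10 dBu.
Stage 3: -10 dBu is at or below the 14 dBu threshold — no compression; output -10 dBu.

-10 dBu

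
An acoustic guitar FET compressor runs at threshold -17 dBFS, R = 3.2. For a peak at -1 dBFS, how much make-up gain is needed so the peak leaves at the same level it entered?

11 dB

The peak compresses to -17 + 16/3.2 = -12 dBFS.
To reach -1 dBFS requires -1 − (-12) = 11 dB of make-up.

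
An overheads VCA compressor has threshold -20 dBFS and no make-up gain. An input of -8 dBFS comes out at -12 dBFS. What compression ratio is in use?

Input overshoot = -8 − (-20) = 12 dB; output overshoot = -12 − (-20) = 8 dB.
Ratio = 12 / 8 = 1.5.

1.5:1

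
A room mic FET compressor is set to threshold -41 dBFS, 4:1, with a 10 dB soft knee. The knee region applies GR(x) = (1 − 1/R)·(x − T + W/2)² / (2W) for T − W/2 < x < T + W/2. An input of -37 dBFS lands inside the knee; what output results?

x − T + W/2 = -37 − (-41) + 5 = 9.
GR = (1 − 1/4) × 9² / 20 = 0.75 × 81 / 20 = 3.0375 dB.
Output = -37 − 3.0375 = -40.0375 dBFS.

-40.0375 dBFS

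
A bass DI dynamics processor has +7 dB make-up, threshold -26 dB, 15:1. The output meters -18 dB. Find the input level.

Remove make-up: -18 − 7 = -25 dB.
Post-compression overshoot = -25 − (-26) = 1 dB.
Before 15:1 compression the overshoot was 1 × 15 = 15 dB, so input = -26 + 15 = -11 dB.

-11 dB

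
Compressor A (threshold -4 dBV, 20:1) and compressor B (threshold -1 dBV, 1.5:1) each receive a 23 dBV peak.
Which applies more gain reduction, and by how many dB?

A, by 17.65 dB

A: GR = 27 − 27/20 = 25.65 dB.
B: GR = 24 − 24/1.5 = 8 dB.
A applies 17.65 dB more gain reduction.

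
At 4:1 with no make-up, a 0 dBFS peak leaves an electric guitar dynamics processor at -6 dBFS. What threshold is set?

-8 dBFS

Input is 8 dB above T (since output overshoot × R = input overshoot: (-6 − T)·4 = 0 − T gives T = -8 dBFS).
Check: -8 + (0 − (-8))/4 = -8 + 2 = -6 dBFS. ✓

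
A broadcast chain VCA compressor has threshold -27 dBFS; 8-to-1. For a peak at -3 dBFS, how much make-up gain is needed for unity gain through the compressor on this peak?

21 dB

Without make-up, output = threshold + overshoot/8 = -27 + 3 = -24 dBFS.
Gap to target: 21 dB.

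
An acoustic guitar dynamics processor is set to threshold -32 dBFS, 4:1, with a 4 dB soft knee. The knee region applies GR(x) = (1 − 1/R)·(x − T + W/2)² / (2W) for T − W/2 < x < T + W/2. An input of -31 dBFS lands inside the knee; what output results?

-31.84375 dBFS

x − T + W/2 = -31 − (-32) + 2 = 3.
GR = (1 − 1/4) × 3² / 8 = 0.75 × 9 / 8 = 0.84375 dB.
Output = -31 − 0.84375 = -31.84375 dBFS.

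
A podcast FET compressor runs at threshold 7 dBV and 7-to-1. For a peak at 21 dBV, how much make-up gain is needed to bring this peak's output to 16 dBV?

Overshoot 14 dB → 14/7 = 2 dB after compression, so the compressed level is 7 + 2 = 9 dBV.
Make-up = target − compressed = 16 − 9 = 7 dB.

7 dB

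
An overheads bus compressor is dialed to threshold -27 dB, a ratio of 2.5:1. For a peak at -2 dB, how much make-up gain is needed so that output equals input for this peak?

Overshoot 25 dB → 25/2.5 = 10 dB after compression, so the compressed level is -27 + 10 = -17 dB.
Make-up = target − compressed = -2 − (-17) = 15 dB.

15 dB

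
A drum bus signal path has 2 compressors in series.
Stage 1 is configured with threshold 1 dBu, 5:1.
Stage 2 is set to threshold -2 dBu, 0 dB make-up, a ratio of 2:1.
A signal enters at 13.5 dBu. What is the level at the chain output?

0.75 dBu

Stage 1: 12.5 dB above 1 dBu, reduced 5:1 to 2.5 dB above → 3.5 dBu.
Stage 2: 3.5 dBu is 5.5 dB over -2 dBu; at 2:1 that becomes 2.75 dB over, giving 0.75 dBu.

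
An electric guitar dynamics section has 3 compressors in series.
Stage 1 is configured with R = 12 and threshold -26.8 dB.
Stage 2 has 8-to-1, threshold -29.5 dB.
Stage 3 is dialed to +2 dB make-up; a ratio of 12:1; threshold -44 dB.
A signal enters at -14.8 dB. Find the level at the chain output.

-40.753125 dB

Stage 1: -14.8 dB is 12 dB over -26.8 dB; at 12:1 that becomes 1 dB over, giving -25.8 dB.
Stage 2: overshoot 3.7 dB → 3.7/8 = 0.4625 dB → -29.0375 dB.
Stage 3: 14.9625 dB above -44 dB, reduced 12:1 to 1.246875 dB above → -42.753125 dB; +2 dB make-up → -40.753125 dB.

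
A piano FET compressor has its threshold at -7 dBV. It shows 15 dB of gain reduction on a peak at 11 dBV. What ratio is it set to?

Input overshoot = 11 − (-7) = 18 dB.
Output overshoot = 18 − 15 = 3 dB.
Ratio = input overshoot / output overshoot = 18 / 3 = 6.

6:1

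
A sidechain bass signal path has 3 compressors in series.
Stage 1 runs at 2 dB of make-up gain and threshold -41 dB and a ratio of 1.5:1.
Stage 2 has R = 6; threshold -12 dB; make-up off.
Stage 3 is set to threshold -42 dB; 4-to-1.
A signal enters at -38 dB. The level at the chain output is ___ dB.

-40.75 dB

Stage 1: 3 dB above -41 dB, reduced 1.5:1 to 2 dB above → -39 dB; +2 dB make-up → -37 dB.
Stage 2: below threshold (-37 ≤ -12); passes unchanged; output -37 dB.
Stage 3: 5 dB above -42 dB, reduced 4:1 to 1.25 dB above → -40.75 dB.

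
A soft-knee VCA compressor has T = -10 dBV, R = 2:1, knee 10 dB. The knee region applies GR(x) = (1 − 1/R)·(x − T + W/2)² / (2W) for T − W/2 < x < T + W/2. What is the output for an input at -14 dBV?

x − T + W/2 = -14 − (-10) + 5 = 1.
GR = (1 − 1/2) × 1² / 20 = 0.5 × 1 / 20 = 0.025 dB.
Output = -14 − 0.025 = -14.025 dBV.

-14.025 dBV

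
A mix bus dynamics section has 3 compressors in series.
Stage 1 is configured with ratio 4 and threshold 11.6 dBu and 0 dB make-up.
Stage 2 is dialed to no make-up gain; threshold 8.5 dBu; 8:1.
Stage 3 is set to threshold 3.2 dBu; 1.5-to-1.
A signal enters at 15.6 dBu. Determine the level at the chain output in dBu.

7.075 dBu

Stage 1: overshoot 4 dB → 4/4 = 1 dB → 12.6 dBu.
Stage 2: 12.6 dBu is 4.1 dB over 8.5 dBu; at 8:1 that becomes 0.5125 dB over, giving 9.0125 dBu.
Stage 3: 5.8125 dB above 3.2 dBu, reduced 1.5:1 to 3.875 dB above → 7.075 dBu.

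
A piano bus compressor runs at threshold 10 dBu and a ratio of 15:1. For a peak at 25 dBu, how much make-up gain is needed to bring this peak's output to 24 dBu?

13 dB

Overshoot 15 dB → 15/15 = 1 dB after compression, so the compressed level is 10 + 1 = 11 dBu.
Make-up = target − compressed = 24 − 11 = 13 dB.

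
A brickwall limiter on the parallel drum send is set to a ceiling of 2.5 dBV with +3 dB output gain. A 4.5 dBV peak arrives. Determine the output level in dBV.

5.5 dBV

At ∞:1, everything above 2.5 dBV is held at the ceiling.
Output gain then adds 3 dB: 2.5 + 3 = 5.5 dBV.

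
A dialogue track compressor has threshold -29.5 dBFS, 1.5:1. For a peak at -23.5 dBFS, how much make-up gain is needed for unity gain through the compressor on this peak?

2 dB

Overshoot 6 dB → 6/1.5 = 4 dB after compression, so the compressed level is -29.5 + 4 = -25.5 dBFS.
Make-up = target − compressed = -23.5 − (-25.5) = 2 dB.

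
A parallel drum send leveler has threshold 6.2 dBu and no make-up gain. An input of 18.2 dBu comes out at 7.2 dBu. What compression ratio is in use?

12:1

Input overshoot = 18.2 − 6.2 = 12 dB; output overshoot = 7.2 − 6.2 = 1 dB.
Ratio = 12 / 1 = 12.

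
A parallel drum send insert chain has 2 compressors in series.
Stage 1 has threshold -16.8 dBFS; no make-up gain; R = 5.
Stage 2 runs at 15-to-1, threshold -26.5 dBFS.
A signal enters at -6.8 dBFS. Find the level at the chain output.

-25.72 dBFS

Stage 1: overshoot 10 dB → 10/5 = 2 dB → -14.8 dBFS.
Stage 2: 11.7 dB above -26.5 dBFS, reduced 15:1 to 0.78 dB above → -25.72 dBFS.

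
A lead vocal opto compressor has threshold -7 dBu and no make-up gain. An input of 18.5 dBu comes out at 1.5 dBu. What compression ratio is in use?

Input overshoot = 18.5 − (-7) = 25.5 dB; output overshoot = 1.5 − (-7) = 8.5 dB.
Ratio = 25.5 / 8.5 = 3.

3:1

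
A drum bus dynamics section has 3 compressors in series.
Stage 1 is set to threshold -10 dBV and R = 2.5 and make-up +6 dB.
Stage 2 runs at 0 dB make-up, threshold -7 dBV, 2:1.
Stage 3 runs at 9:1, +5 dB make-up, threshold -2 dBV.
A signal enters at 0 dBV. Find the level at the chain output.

1.5 dBV

Stage 1: overshoot 10 dB → 10/2.5 = 4 dB → -6 dBV; +6 dB make-up → 0 dBV.
Stage 2: 0 dBV is 7 dB over -7 dBV; at 2:1 that becomes 3.5 dB over, giving -3.5 dBV.
Stage 3: -3.5 dBV ≤ -2 dBV, so stage 3 doesn't engage; make-up brings it to 1.5 dBV.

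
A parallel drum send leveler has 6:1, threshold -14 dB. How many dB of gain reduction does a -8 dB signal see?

The signal is 6 dB above threshold.
A 6:1 ratio leaves 1 dB of that excess.
Gain reduction = 6 − 1 = 5 dB.

5 dB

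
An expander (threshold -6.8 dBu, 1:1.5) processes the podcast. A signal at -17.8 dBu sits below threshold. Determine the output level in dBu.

-23.3 dBu

Below threshold, a 1:1.5 expander applies gain = (1.5−1)×(T − x) of attenuation.
(1.5−1) × 11 = 5.5 dB, so output = -17.8 − 5.5 = -23.3 dBu.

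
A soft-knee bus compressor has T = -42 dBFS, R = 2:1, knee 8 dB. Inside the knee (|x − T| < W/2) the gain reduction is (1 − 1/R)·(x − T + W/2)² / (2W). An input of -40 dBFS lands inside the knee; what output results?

x − T + W/2 = -40 − (-42) + 4 = 6.
GR = (1 − 1/2) × 6² / 16 = 0.5 × 36 / 16 = 1.125 dB.
Output = -40 − 1.125 = -41.125 dBFS.

-41.125 dBFS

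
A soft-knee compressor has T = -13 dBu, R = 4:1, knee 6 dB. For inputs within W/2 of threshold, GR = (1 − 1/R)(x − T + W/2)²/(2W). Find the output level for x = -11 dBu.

x − T + W/2 = -11 − (-13) + 3 = 5.
GR = (1 − 1/4) × 5² / 12 = 0.75 × 25 / 12 = 1.5625 dB.
Output = -11 − 1.5625 = -12.5625 dBu.

-12.5625 dBu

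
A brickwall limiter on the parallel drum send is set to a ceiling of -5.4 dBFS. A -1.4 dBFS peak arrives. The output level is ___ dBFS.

A brickwall limiter is an ∞:1 compressor: any input above the ceiling is clamped to -5.4 dBFS.

-5.4 dBFS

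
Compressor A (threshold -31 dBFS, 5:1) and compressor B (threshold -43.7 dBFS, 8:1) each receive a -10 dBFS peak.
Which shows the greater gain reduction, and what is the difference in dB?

A: 21 dB over, compressed to 4.2 dB over, so 16.8 dB of GR.
B: 33.7 dB over, compressed to 4.2125 dB over, so 29.4875 dB of GR.
Difference: 12.6875 dB in favour of B.

B, by 12.6875 dB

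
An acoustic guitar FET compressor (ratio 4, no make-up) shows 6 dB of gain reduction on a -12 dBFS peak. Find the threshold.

-20 dBFS

Let T be the threshold. Output overshoot = (input overshoot)/R, so -18 − T = (-12 − T)/4.
4·(-18 − T) = -12 − T → 3·T = -72 − (-12) = -60.
T = -60/3 = -20 dBFS.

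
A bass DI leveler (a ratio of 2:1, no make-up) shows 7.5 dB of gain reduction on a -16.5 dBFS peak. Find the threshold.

-31.5 dBFS

Gain reduction = -16.5 − (-24) = 7.5 dB; output overshoot = GR / (R − 1) = 7.5 / 1 = 7.5 dB.
Threshold = output − output overshoot = -24 − 7.5 = -31.5 dBFS.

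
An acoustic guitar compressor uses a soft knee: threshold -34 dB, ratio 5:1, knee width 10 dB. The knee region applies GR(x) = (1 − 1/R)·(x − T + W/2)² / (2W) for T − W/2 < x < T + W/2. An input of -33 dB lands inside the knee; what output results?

-34.44 dB

x − T + W/2 = -33 − (-34) + 5 = 6.
GR = (1 − 1/5) × 6² / 20 = 0.8 × 36 / 20 = 1.44 dB.
Output = -33 − 1.44 = -34.44 dB.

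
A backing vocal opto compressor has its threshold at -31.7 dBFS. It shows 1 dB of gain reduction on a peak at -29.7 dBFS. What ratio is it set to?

2:1

Input overshoot = -29.7 − (-31.7) = 2 dB.
Output overshoot = 2 − 1 = 1 dB.
Ratio = input overshoot / output overshoot = 2 / 1 = 2.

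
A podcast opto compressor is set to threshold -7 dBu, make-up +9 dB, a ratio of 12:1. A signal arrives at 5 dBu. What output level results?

Overshoot: 5 − (-7) = 12 dB.
The 12 dB excess becomes 1 dB after 12:1 reduction.
Output = -7 + 1 = -6 dBu; make-up adds 9 dB, giving 3 dBu.

3 dBu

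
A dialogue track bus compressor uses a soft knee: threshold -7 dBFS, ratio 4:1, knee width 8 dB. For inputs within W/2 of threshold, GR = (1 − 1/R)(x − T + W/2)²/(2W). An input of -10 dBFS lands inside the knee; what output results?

x − T + W/2 = -10 − (-7) + 4 = 1.
GR = (1 − 1/4) × 1² / 16 = 0.75 × 1 / 16 = 0.046875 dB.
Output = -10 − 0.046875 = -10.046875 dBFS.

-10.046875 dBFS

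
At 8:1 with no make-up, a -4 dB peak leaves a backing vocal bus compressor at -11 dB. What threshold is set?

Gain reduction = -4 − (-11) = 7 dB; output overshoot = GR / (R − 1) = 7 / 7 = 1 dB.
Threshold = output − output overshoot = -11 − 1 = -12 dB.

-12 dB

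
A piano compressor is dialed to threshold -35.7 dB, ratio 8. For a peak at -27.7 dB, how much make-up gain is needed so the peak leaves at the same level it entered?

7 dB

The peak compresses to -35.7 + 8/8 = -34.7 dB.
To reach -27.7 dB requires -27.7 − (-34.7) = 7 dB of make-up.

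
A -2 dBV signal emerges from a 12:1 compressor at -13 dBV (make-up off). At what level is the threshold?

Gain reduction = -2 − (-13) = 11 dB; output overshoot = GR / (R − 1) = 11 / 11 = 1 dB.
Threshold = output − output overshoot = -13 − 1 = -14 dBV.

-14 dBV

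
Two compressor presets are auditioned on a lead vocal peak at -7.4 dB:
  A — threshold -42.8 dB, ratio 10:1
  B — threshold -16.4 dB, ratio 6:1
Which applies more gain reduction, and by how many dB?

A, by 24.36 dB

A: 35.4 dB over, compressed to 3.54 dB over, so 31.86 dB of GR.
B: 9 dB over, compressed to 1.5 dB over, so 7.5 dB of GR.
Difference: 24.36 dB in favour of A.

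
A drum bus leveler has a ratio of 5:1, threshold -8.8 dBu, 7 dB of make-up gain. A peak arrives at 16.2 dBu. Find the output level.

3.2 dBu

Overshoot: 16.2 − (-8.8) = 25 dB.
The 25 dB excess becomes 5 dB after 5:1 reduction.
Output = -8.8 + 5 = -3.8 dBu; make-up adds 7 dB, giving 3.2 dBu.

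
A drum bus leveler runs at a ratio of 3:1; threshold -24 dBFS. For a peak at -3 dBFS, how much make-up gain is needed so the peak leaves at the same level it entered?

Without make-up, output = threshold + overshoot/3 = -24 + 7 = -17 dBFS.
Gap to target: 14 dB.

14 dB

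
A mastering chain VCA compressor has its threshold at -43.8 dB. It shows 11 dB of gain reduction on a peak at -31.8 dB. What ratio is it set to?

Input overshoot = -31.8 − (-43.8) = 12 dB.
Output overshoot = 12 − 11 = 1 dB.
Ratio = input overshoot / output overshoot = 12 / 1 = 12.

12:1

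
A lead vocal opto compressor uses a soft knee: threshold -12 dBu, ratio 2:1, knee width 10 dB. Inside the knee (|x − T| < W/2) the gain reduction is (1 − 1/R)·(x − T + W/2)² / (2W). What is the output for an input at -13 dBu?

-13.4 dBu

x − T + W/2 = -13 − (-12) + 5 = 4.
GR = (1 − 1/2) × 4² / 20 = 0.5 × 16 / 20 = 0.4 dB.
Output = -13 − 0.4 = -13.4 dBu.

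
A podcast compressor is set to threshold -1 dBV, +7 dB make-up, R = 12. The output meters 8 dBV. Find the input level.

23 dBV

Remove make-up: 8 − 7 = 1 dBV.
The compressed level sits 1 − (-1) = 2 dB over threshold.
Input overshoot = R × output overshoot = 24 dB → input = -1 + 24 = 23 dBV.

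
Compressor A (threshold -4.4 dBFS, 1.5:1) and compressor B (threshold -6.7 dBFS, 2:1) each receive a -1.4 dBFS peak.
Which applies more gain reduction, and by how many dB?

A: 3 dB over, compressed to 2 dB over, so 1 dB of GR.
B: 5.3 dB over, compressed to 2.65 dB over, so 2.65 dB of GR.
B applies 1.65 dB more gain reduction.

B, by 1.65 dB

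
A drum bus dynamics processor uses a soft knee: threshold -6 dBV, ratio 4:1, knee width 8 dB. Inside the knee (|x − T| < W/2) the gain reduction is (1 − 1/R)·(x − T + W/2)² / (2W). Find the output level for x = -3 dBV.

x − T + W/2 = -3 − (-6) + 4 = 7.
GR = (1 − 1/4) × 7² / 16 = 0.75 × 49 / 16 = 2.296875 dB.
Output = -3 − 2.296875 = -5.296875 dBV.

-5.296875 dBV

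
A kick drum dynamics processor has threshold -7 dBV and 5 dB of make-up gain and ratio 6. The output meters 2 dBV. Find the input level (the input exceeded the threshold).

17 dBV

Before make-up, the level was 2 − 5 = -3 dBV.
The compressed level sits -3 − (-7) = 4 dB over threshold.
Before 6:1 compression the overshoot was 4 × 6 = 24 dB, so input = -7 + 24 = 17 dBV.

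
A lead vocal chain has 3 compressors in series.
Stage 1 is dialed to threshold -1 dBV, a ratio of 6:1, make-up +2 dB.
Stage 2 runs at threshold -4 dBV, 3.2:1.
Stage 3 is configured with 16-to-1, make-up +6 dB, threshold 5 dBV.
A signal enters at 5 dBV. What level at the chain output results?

Stage 1: 6 dB above -1 dBV, reduced 6:1 to 1 dB above → 0 dBV; +2 dB make-up → 2 dBV.
Stage 2: overshoot 6 dB → 6/3.2 = 1.875 dB → -2.125 dBV.
Stage 3: -2.125 dBV ≤ 5 dBV, so stage 3 doesn't engage; make-up brings it to 3.875 dBV.

3.875 dBV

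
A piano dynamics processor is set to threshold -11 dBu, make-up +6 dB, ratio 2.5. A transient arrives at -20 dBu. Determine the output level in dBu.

-14 dBu

-20 dBu is 9 dB below the -11 dBu threshold, so no gain reduction is applied.
Make-up gain adds 6 dB: -20 + 6 = -14 dBu.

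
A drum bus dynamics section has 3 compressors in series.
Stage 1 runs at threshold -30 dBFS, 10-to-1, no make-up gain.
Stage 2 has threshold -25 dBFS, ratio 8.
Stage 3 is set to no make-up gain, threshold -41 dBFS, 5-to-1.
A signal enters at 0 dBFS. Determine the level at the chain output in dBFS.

-38.2 dBFS

Stage 1: overshoot 30 dB → 30/10 = 3 dB → -27 dBFS.
Stage 2: below threshold (-27 ≤ -25); passes unchanged; output -27 dBFS.
Stage 3: -27 dBFS is 14 dB over -41 dBFS; at 5:1 that becomes 2.8 dB over, giving -38.2 dBFS.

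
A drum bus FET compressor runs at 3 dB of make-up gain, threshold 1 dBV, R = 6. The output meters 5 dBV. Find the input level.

Before make-up, the level was 5 − 3 = 2 dBV.
That's 1 dB above the 1 dBV threshold.
Before 6:1 compression the overshoot was 1 × 6 = 6 dB, so input = 1 + 6 = 7 dBV.

7 dBV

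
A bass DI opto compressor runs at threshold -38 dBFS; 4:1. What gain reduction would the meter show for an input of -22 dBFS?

12 dB

-22 dBFS exceeds the threshold by 16 dB.
At 4:1, output sits 16/4 = 4 dB above threshold.
So the signal is attenuated by 16 − 4 = 12 dB.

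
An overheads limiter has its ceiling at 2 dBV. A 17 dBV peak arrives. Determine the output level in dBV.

2 dBV

At ∞:1, everything above 2 dBV is held at the ceiling.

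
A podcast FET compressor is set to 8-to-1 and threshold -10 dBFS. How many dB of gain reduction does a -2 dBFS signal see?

7 dB

-2 dBFS exceeds the threshold by 8 dB.
At 8:1, output sits 8/8 = 1 dB above threshold.
Gain reduction = 8 − 1 = 7 dB.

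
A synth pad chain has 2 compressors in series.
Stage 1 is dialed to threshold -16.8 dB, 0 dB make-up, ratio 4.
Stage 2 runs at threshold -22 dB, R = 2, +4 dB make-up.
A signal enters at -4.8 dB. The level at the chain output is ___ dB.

-13.9 dB

Stage 1: 12 dB above -16.8 dB, reduced 4:1 to 3 dB above → -13.8 dB.
Stage 2: 8.2 dB above -22 dB, reduced 2:1 to 4.1 dB above → -17.9 dB; +4 dB make-up → -13.9 dB.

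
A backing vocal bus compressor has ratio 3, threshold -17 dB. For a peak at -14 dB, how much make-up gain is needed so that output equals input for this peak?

Without make-up, output = threshold + overshoot/3 = -17 + 1 = -16 dB.
Gap to target: 2 dB.

2 dB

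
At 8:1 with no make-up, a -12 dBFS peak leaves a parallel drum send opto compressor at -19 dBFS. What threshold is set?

-20 dBFS

Input is 8 dB above T (since output overshoot × R = input overshoot: (-19 − T)·8 = -12 − T gives T = -20 dBFS).
Check: -20 + (-12 − (-20))/8 = -20 + 1 = -19 dBFS. ✓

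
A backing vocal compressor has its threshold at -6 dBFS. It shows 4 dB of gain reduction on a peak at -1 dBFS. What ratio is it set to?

Input overshoot = -1 − (-6) = 5 dB.
Output overshoot = 5 − 4 = 1 dB.
Ratio = input overshoot / output overshoot = 5 / 1 = 5.

5:1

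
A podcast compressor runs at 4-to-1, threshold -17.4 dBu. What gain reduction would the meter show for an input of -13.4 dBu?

Overshoot = -13.4 − (-17.4) = 4 dB.
At 4:1, output sits 4/4 = 1 dB above threshold.
GR = overshoot in − overshoot out = 4 − 1 = 3 dB.

3 dB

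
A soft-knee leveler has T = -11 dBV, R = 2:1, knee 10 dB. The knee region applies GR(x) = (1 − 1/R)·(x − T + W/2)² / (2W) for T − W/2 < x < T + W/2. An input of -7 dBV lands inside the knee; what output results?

-9.025 dBV

x − T + W/2 = -7 − (-11) + 5 = 9.
GR = (1 − 1/2) × 9² / 20 = 0.5 × 81 / 20 = 2.025 dB.
Output = -7 − 2.025 = -9.025 dBV.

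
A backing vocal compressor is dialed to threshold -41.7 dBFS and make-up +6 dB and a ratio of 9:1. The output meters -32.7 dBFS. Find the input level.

Remove make-up: -32.7 − 6 = -38.7 dBFS.
That's 3 dB above the -41.7 dBFS threshold.
Undo the ratio: input overshoot = 3 × 9 = 27 dB, giving input = -14.7 dBFS.

-14.7 dBFS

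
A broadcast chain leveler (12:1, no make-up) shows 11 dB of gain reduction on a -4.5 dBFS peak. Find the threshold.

-16.5 dBFS

Let T be the threshold. Output overshoot = (input overshoot)/R, so -15.5 − T = (-4.5 − T)/12.
12·(-15.5 − T) = -4.5 − T → 11·T = -186 − (-4.5) = -181.5.
T = -181.5/11 = -16.5 dBFS.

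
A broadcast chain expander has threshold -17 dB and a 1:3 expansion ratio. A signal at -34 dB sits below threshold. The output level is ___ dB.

The input is 17 dB below the -17 dB threshold.
A 1:3 expander multiplies undershoot by 3: 17 × 3 = 51 dB below threshold.
Output = -17 − 51 = -68 dB.

-68 dB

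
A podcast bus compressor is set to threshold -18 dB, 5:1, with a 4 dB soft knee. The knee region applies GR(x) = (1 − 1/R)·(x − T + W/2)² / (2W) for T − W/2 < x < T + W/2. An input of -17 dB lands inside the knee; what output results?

-17.9 dB

x − T + W/2 = -17 − (-18) + 2 = 3.
GR = (1 − 1/5) × 3² / 8 = 0.8 × 9 / 8 = 0.9 dB.
Output = -17 − 0.9 = -17.9 dB.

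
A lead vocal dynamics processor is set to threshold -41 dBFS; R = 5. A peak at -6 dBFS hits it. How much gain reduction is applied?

28 dB

-6 dBFS exceeds the threshold by 35 dB.
After 5:1 compression the overshoot becomes 35/5 = 7 dB.
Gain reduction = 35 − 7 = 28 dB.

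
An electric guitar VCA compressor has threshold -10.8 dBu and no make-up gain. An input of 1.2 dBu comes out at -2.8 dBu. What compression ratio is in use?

Input overshoot = 1.2 − (-10.8) = 12 dB; output overshoot = -2.8 − (-10.8) = 8 dB.
Ratio = 12 / 8 = 1.5.

1.5:1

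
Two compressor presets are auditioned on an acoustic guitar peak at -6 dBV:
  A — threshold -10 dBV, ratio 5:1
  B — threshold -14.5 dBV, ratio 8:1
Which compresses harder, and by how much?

A: 4 dB over, compressed to 0.8 dB over, so 3.2 dB of GR.
B: 8.5 dB over, compressed to 1.0625 dB over, so 7.4375 dB of GR.
Difference: 4.2375 dB in favour of B.

B, by 4.2375 dB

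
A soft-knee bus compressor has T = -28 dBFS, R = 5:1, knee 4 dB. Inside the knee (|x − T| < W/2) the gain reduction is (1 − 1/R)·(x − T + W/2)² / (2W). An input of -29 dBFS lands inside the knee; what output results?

-29.1 dBFS

x − T + W/2 = -29 − (-28) + 2 = 1.
GR = (1 − 1/5) × 1² / 8 = 0.8 × 1 / 8 = 0.1 dB.
Output = -29 − 0.1 = -29.1 dBFS.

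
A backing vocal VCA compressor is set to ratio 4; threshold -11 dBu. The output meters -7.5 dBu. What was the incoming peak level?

That's 3.5 dB above the -11 dBu threshold.
Undo the ratio: input overshoot = 3.5 × 4 = 14 dB, giving input = 3 dBu.

3 dBu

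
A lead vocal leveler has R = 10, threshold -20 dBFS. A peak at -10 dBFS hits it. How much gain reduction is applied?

Overshoot = -10 − (-20) = 10 dB.
After 10:1 compression the overshoot becomes 10/10 = 1 dB.
GR = overshoot in − overshoot out = 10 − 1 = 9 dB.

9 dB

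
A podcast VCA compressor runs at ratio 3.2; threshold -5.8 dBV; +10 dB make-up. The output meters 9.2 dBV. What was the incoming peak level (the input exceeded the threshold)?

Stripping the +10 dB make-up gives -0.8 dBV at the gain stage.
The compressed level sits -0.8 − (-5.8) = 5 dB over threshold.
Before 3.2:1 compression the overshoot was 5 × 3.2 = 16 dB, so input = -5.8 + 16 = 10.2 dBV.

10.2 dBV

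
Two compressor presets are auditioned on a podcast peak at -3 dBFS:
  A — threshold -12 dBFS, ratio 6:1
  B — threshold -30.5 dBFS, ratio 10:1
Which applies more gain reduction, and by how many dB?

A: GR = 9 − 9/6 = 7.5 dB.
B: GR = 27.5 − 27.5/10 = 24.75 dB.
Difference: 17.25 dB in favour of B.

B, by 17.25 dB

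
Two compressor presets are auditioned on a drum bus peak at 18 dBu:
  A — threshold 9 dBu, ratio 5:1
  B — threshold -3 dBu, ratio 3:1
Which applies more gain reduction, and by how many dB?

A: overshoot 9 dB → output overshoot 1.8 dB → GR 7.2 dB.
B: overshoot 21 dB → output overshoot 7 dB → GR 14 dB.
B reduces 6.8 dB more.

B, by 6.8 dB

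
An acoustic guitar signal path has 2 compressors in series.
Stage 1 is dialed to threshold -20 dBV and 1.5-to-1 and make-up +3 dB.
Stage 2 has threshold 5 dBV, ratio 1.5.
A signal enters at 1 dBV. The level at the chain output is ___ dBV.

-3 dBV

Stage 1: overshoot 21 dB → 21/1.5 = 14 dB → -6 dBV; +3 dB make-up → -3 dBV.
Stage 2: -3 dBV is at or below the 5 dBV threshold — no compression; output -3 dBV.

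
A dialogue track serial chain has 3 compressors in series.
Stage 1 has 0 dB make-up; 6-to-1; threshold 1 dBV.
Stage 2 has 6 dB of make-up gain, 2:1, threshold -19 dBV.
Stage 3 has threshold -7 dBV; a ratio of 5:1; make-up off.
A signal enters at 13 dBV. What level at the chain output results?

-6 dBV

Stage 1: 13 dBV is 12 dB over 1 dBV; at 6:1 that becomes 2 dB over, giving 3 dBV.
Stage 2: 22 dB above -19 dBV, reduced 2:1 to 11 dB above → -8 dBV; +6 dB make-up → -2 dBV.
Stage 3: 5 dB above -7 dBV, reduced 5:1 to 1 dB above → -6 dBV.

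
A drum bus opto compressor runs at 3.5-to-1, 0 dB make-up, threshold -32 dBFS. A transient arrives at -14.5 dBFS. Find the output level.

-14.5 dBFS sits 17.5 dB over threshold.
At 3.5:1 the overshoot is divided by 3.5, leaving 5 dB above threshold.
That puts the output at -27 dBFS.

-27 dBFS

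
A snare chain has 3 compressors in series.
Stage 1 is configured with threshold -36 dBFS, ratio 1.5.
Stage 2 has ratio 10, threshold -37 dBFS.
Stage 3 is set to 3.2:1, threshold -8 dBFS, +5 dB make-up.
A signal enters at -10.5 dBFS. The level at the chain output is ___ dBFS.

Stage 1: -10.5 dBFS is 25.5 dB over -36 dBFS; at 1.5:1 that becomes 17 dB over, giving -19 dBFS.
Stage 2: 18 dB above -37 dBFS, reduced 10:1 to 1.8 dB above → -35.2 dBFS.
Stage 3: -35.2 dBFS ≤ -8 dBFS, so stage 3 doesn't engage; make-up brings it to -30.2 dBFS.

-30.2 dBFS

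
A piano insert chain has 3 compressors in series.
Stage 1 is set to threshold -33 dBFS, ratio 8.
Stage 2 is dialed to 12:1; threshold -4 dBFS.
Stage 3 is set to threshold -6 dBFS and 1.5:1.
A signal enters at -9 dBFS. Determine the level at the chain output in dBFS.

Stage 1: 24 dB above -33 dBFS, reduced 8:1 to 3 dB above → -30 dBFS.
Stage 2: -30 dBFS ≤ -4 dBFS, so stage 2 doesn't engage; output -30 dBFS.
Stage 3: below threshold (-30 ≤ -6); passes unchanged; output -30 dBFS.

-30 dBFS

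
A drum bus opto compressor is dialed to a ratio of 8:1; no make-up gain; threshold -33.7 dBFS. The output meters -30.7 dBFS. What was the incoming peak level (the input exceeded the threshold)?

-9.7 dBFS

That's 3 dB above the -33.7 dBFS threshold.
Before 8:1 compression the overshoot was 3 × 8 = 24 dB, so input = -33.7 + 24 = -9.7 dBFS.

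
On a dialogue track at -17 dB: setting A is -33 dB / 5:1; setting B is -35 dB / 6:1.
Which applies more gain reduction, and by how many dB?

B, by 2.2 dB

A: overshoot 16 dB → output overshoot 3.2 dB → GR 12.8 dB.
B: overshoot 18 dB → output overshoot 3 dB → GR 15 dB.
B applies 2.2 dB more gain reduction.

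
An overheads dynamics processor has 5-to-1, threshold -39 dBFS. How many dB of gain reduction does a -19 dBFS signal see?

16 dB

-19 dBFS exceeds the threshold by 20 dB.
After 5:1 compression the overshoot becomes 20/5 = 4 dB.
Gain reduction = 20 − 4 = 16 dB.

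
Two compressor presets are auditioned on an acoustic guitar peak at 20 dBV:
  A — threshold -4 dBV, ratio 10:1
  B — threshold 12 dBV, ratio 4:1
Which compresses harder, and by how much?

A, by 15.6 dB

A: overshoot 24 dB → output overshoot 2.4 dB → GR 21.6 dB.
B: overshoot 8 dB → output overshoot 2 dB → GR 6 dB.
Difference: 15.6 dB in favour of A.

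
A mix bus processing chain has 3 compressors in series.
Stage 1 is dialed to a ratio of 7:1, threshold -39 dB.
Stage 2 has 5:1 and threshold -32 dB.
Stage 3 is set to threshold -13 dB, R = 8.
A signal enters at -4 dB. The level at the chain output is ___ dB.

-34 dB

Stage 1: -4 dB is 35 dB over -39 dB; at 7:1 that becomes 5 dB over, giving -34 dB.
Stage 2: below threshold (-34 ≤ -32); passes unchanged; output -34 dB.
Stage 3: -34 dB is at or below the -13 dB threshold — no compression; output -34 dB.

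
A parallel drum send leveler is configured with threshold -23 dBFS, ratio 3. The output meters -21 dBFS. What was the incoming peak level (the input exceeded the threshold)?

That's 2 dB above the -23 dBFS threshold.
Before 3:1 compression the overshoot was 2 × 3 = 6 dB, so input = -23 + 6 = -17 dBFS.

-17 dBFS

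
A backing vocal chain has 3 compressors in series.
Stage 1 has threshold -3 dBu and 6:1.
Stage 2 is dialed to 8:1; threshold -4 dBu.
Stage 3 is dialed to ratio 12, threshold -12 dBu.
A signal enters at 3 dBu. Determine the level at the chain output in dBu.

-11.3125 dBu

Stage 1: overshoot 6 dB → 6/6 = 1 dB → -2 dBu.
Stage 2: overshoot 2 dB → 2/8 = 0.25 dB → -3.75 dBu.
Stage 3: overshoot 8.25 dB → 8.25/12 = 0.6875 dB → -11.3125 dBu.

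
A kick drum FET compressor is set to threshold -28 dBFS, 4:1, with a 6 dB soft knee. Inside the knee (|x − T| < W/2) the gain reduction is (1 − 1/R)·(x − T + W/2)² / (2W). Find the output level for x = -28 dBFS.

-28.5625 dBFS

x − T + W/2 = -28 − (-28) + 3 = 3.
GR = (1 − 1/4) × 3² / 12 = 0.75 × 9 / 12 = 0.5625 dB.
Output = -28 − 0.5625 = -28.5625 dBFS.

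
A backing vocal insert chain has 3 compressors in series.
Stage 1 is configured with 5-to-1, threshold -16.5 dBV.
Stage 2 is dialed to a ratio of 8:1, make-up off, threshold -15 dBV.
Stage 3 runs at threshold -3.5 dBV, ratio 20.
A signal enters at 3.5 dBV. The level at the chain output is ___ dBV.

-14.6875 dBV

Stage 1: 3.5 dBV is 20 dB over -16.5 dBV; at 5:1 that becomes 4 dB over, giving -12.5 dBV.
Stage 2: 2.5 dB above -15 dBV, reduced 8:1 to 0.3125 dB above → -14.6875 dBV.
Stage 3: below threshold (-14.6875 ≤ -3.5); passes unchanged; output -14.6875 dBV.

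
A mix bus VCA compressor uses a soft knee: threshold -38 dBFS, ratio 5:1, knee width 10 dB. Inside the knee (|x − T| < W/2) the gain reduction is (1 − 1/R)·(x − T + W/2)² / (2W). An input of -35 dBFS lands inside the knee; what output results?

-37.56 dBFS

x − T + W/2 = -35 − (-38) + 5 = 8.
GR = (1 − 1/5) × 8² / 20 = 0.8 × 64 / 20 = 2.56 dB.
Output = -35 − 2.56 = -37.56 dBFS.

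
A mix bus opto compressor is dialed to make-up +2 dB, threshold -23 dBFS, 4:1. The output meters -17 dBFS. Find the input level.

-7 dBFS

Before make-up, the level was -17 − 2 = -19 dBFS.
Post-compression overshoot = -19 − (-23) = 4 dB.
Input overshoot = R × output overshoot = 16 dB → input = -23 + 16 = -7 dBFS.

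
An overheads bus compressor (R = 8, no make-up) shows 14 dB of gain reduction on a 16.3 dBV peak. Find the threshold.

0.3 dBV

Gain reduction = 16.3 − 2.3 = 14 dB; output overshoot = GR / (R − 1) = 14 / 7 = 2 dB.
Threshold = output − output overshoot = 2.3 − 2 = 0.3 dBV.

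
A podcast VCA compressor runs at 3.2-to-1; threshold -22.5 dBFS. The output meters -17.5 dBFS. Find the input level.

The compressed level sits -17.5 − (-22.5) = 5 dB over threshold.
Before 3.2:1 compression the overshoot was 5 × 3.2 = 16 dB, so input = -22.5 + 16 = -6.5 dBFS.

-6.5 dBFS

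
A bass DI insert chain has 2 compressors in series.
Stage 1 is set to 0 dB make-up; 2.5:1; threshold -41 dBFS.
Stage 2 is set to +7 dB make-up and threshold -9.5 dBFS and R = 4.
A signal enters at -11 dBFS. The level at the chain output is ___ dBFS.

-22 dBFS

Stage 1: overshoot 30 dB → 30/2.5 = 12 dB → -29 dBFS.
Stage 2: -29 dBFS ≤ -9.5 dBFS, so stage 2 doesn't engage; make-up brings it to -22 dBFS.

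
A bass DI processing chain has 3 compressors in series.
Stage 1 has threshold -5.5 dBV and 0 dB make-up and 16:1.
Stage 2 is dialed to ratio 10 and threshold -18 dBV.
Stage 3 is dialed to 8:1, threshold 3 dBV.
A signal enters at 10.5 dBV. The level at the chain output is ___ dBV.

Stage 1: 10.5 dBV is 16 dB over -5.5 dBV; at 16:1 that becomes 1 dB over, giving -4.5 dBV.
Stage 2: -4.5 dBV is 13.5 dB over -18 dBV; at 10:1 that becomes 1.35 dB over, giving -16.65 dBV.
Stage 3: -16.65 dBV ≤ 3 dBV, so stage 3 doesn't engage; output -16.65 dBV.

-16.65 dBV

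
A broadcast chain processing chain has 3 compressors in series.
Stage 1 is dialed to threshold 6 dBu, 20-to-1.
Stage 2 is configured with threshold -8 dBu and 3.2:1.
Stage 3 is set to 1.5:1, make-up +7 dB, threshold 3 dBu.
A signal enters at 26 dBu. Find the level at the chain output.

Stage 1: 26 dBu is 20 dB over 6 dBu; at 20:1 that becomes 1 dB over, giving 7 dBu.
Stage 2: overshoot 15 dB → 15/3.2 = 4.6875 dB → -3.3125 dBu.
Stage 3: -3.3125 dBu ≤ 3 dBu, so stage 3 doesn't engage; make-up brings it to 3.6875 dBu.

3.6875 dBu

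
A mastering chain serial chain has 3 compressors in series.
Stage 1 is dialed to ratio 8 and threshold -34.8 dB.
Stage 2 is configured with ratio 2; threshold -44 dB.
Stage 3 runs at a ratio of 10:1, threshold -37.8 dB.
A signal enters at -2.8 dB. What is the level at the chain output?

-37.76 dB

Stage 1: -2.8 dB is 32 dB over -34.8 dB; at 8:1 that becomes 4 dB over, giving -30.8 dB.
Stage 2: -30.8 dB is 13.2 dB over -44 dB; at 2:1 that becomes 6.6 dB over, giving -37.4 dB.
Stage 3: -37.4 dB is 0.4 dB over -37.8 dB; at 10:1 that becomes 0.04 dB over, giving -37.76 dB.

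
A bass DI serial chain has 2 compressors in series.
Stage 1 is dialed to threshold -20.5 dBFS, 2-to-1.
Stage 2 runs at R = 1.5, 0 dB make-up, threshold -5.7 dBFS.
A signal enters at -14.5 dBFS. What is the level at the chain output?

-17.5 dBFS

Stage 1: overshoot 6 dB → 6/2 = 3 dB → -17.5 dBFS.
Stage 2: -17.5 dBFS is at or below the -5.7 dBFS threshold — no compression; output -17.5 dBFS.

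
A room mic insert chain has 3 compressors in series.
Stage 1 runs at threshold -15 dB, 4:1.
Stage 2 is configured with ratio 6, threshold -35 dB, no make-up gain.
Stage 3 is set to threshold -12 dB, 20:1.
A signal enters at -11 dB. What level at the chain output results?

Stage 1: -11 dB is 4 dB over -15 dB; at 4:1 that becomes 1 dB over, giving -14 dB.
Stage 2: -14 dB is 21 dB over -35 dB; at 6:1 that becomes 3.5 dB over, giving -31.5 dB.
Stage 3: -31.5 dB ≤ -12 dB, so stage 3 doesn't engage; output -31.5 dB.

-31.5 dB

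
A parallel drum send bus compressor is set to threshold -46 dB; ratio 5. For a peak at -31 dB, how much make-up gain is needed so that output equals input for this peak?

12 dB

The peak compresses to -46 + 15/5 = -43 dB.
To reach -31 dB requires -31 − (-43) = 12 dB of make-up.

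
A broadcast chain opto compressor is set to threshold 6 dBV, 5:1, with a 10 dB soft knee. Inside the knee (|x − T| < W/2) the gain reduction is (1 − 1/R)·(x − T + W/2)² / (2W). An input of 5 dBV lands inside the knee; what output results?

4.36 dBV

x − T + W/2 = 5 − 6 + 5 = 4.
GR = (1 − 1/5) × 4² / 20 = 0.8 × 16 / 20 = 0.64 dB.
Output = 5 − 0.64 = 4.36 dBV.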